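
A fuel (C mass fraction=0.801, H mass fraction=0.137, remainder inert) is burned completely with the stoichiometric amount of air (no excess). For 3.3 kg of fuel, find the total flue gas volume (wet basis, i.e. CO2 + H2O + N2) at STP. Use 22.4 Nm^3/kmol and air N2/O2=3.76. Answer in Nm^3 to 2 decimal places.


Per kg fuel: CO2 = (C/12 kmol)*22.4 = (0.801/12)*22.4 = 1.49520 Nm^3
Per kg fuel: H2O = (H/2 kmol)*22.4 = (0.137/2)*22.4 = 1.53440 Nm^3
O2 needed per kg fuel = C/12 + H/4 = 0.801/12 + 0.137/4 = 0.10100000 kmol
Per kg fuel: N2 = O2*3.76*22.4 = 0.10100000*3.76*22.4 = 8.50662 Nm^3
Total per kg = 1.49520 + 1.53440 + 8.50662 = 11.53622 Nm^3
Total = 11.53622 * 3.3 = 38.07 Nm^3


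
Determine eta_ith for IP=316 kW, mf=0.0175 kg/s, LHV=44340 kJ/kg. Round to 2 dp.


eta_ith = (IP / (mf * LHV)) * 100
Denominator = 0.0175 * 44340 = 775.9500 kW
eta_ith = (316 / 775.9500) * 100 = 40.72%


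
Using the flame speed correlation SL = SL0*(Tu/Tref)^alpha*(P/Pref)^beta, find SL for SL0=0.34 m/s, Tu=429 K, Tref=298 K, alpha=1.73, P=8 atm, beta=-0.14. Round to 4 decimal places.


SL = SL0 * (Tu/Tref)^alpha * (P/Pref)^beta
T ratio = 429/298 = 1.43959732
(T ratio)^alpha = 1.43959732^1.73 = 1.878265
(P/Pref)^beta = 8^(-0.14) = 0.747425
SL = 0.34 * 1.878265 * 0.747425 = 0.4773 m/s


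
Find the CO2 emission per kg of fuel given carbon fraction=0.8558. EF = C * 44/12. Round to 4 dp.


EF = C_frac * (M_CO2 / M_C)
EF = 0.8558 * (44/12)
EF = 0.8558 * 3.666667 = 3.1379 kg_CO2/kg_fuel


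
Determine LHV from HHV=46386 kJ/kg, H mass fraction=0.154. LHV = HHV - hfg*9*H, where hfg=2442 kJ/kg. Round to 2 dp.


LHV = HHV - hfg * 9 * H
Water correction = 2442 * 9 * 0.154 = 3384.612 kJ/kg
LHV = 46386 - 3384.612 = 43001.39 kJ/kg


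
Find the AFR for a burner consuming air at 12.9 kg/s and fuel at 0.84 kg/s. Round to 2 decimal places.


AFR = m_air / m_fuel
AFR = 12.9 / 0.84 = 15.36


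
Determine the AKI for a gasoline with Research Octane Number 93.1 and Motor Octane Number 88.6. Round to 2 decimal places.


AKI = (RON + MON) / 2
AKI = (93.1 + 88.6) / 2
AKI = 181.7 / 2 = 90.85


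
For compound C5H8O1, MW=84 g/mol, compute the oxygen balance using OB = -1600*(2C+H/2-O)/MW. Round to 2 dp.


OB = -1600 * (2C + H/2 - O) / MW
Inner = 2*5 + 8/2 - 1 = 13.00
OB = -1600 * 13.00 / 84 = -247.62%


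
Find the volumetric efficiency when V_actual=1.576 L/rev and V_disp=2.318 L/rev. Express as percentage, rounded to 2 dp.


eta_v = (V_actual / V_disp) * 100
Ratio = 1.576 / 2.318 = 0.6799
eta_v = 0.6799 * 100 = 67.99%


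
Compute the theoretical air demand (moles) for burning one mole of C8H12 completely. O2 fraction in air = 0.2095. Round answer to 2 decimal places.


Balanced combustion: C8H12 + 11 O2 -> 8 CO2 + 6 H2O
O2 needed = C + H/4 = 8 + 12/4 = 11.00 moles
Air moles = O2 / 0.2095 = 11.00 / 0.2095 = 52.51 moles air


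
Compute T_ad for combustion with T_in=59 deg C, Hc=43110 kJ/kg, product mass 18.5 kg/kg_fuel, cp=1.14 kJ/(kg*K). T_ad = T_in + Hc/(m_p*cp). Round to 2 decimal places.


T_ad = T_in + Hc / (m_p * cp)
Denominator = 18.5 * 1.14 = 21.0900
Temperature rise = 43110 / 21.0900 = 2044.10 K
T_ad = 59 + 2044.10 = 2103.10 deg C


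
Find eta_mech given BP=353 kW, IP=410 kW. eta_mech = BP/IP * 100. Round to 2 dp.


eta_mech = (BP / IP) * 100
Ratio = 353 / 410 = 0.8610
eta_mech = 0.8610 * 100 = 86.10%


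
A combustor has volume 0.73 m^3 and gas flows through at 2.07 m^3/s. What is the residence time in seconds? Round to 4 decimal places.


tau = V / Q_flow
tau = 0.73 / 2.07 = 0.3527 s


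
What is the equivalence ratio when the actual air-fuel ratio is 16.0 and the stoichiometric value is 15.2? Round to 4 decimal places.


phi = AFR_stoich / AFR_actual
phi = 15.2 / 16.0 = 0.9500


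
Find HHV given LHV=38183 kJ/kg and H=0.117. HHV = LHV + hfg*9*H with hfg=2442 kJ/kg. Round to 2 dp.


HHV = LHV + hfg * 9 * H
Water addition = 2442 * 9 * 0.117 = 2571.426 kJ/kg
HHV = 38183 + 2571.426 = 40754.43 kJ/kg


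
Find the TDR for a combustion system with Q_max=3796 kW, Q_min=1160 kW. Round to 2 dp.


TDR = Q_max / Q_min
TDR = 3796 / 1160 = 3.27


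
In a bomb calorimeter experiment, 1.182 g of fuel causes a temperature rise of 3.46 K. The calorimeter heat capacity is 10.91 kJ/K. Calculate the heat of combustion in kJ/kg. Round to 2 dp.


Hc = C_cal * delta_T / m_fuel
Q_released = 10.91 * 3.46 = 37.7486 kJ
m_fuel = 1.182 g = 1.182/1000 kg = 0.001182 kg
Hc = 37.7486 / 0.001182 = 31936.21 kJ/kg


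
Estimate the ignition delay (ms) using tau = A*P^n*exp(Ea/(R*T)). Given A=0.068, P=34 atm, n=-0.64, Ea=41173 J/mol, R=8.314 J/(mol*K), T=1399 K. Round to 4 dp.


tau = A * P^n * exp(Ea/(R*T))
P^n = 34^(-0.64) = 0.10467754
Ea/(R*T) = 41173/(8.314*1399) = 3.539849
exp(Ea/(R*T)) = 34.461727
tau = 0.068 * 0.10467754 * 34.461727 = 0.2453 ms


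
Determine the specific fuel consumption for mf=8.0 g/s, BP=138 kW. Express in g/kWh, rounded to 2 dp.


SFC = (mf / BP) * 3600
Rate = 8.0 / 138 = 0.057971 g/(s*kW)
SFC = 0.057971 * 3600 = 208.70 g/kWh


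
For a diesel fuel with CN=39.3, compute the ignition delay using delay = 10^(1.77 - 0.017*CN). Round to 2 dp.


delay = 10^(1.77 - 0.017*CN)
Exponent = 1.77 - 0.017*39.3 = 1.1019
delay = 10^1.1019 = 12.64 ms


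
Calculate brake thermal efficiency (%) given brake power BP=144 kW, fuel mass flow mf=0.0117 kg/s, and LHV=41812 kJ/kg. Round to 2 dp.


eta_BTE = (BP / (mf * LHV)) * 100
Denominator = 0.0117 * 41812 = 489.2004 kW
eta_BTE = (144 / 489.2004) * 100 = 29.44%


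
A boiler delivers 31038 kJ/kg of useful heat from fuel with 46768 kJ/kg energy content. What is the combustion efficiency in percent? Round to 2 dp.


Efficiency = (Q_useful / Q_fuel) * 100
Efficiency = (31038 / 46768) * 100
Efficiency = 0.6637 * 100 = 66.37%


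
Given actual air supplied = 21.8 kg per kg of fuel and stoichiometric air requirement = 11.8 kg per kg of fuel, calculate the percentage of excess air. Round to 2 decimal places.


Excess air = actual - stoichiometric = 21.8 - 11.8 = 10.00 kg/kg fuel
Excess air % = (excess / stoich) * 100 = (10.00 / 11.8) * 100 = 84.75%


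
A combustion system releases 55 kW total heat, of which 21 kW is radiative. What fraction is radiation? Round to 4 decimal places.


f_rad = Q_rad / Q_total
f_rad = 21 / 55 = 0.3818


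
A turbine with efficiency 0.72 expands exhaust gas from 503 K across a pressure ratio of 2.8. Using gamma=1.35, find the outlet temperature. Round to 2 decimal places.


T_out = T_in * (1 - eta * (1 - PR^(-(gamma-1)/gamma)))
Exponent = -(1.35-1)/1.35 = -0.25925926
PR^exp = 2.8^(-0.25925926) = 0.76572026
Factor = 1 - 0.72*(1 - 0.76572026) = 0.83131859
T_out = 503 * 0.83131859 = 418.15 K


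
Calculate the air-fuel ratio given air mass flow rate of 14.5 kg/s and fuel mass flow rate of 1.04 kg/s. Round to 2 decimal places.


AFR = m_air / m_fuel
AFR = 14.5 / 1.04 = 13.94


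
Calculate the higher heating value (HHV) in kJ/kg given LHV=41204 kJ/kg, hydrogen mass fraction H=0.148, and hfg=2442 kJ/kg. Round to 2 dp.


HHV = LHV + hfg * 9 * H
Water addition = 2442 * 9 * 0.148 = 3252.744 kJ/kg
HHV = 41204 + 3252.744 = 44456.74 kJ/kg


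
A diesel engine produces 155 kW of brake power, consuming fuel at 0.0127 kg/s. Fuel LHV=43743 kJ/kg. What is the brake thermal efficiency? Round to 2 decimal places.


eta_BTE = (BP / (mf * LHV)) * 100
Denominator = 0.0127 * 43743 = 555.5361 kW
eta_BTE = (155 / 555.5361) * 100 = 27.90%


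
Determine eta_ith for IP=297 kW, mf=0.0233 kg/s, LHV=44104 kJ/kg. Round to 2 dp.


eta_ith = (IP / (mf * LHV)) * 100
Denominator = 0.0233 * 44104 = 1027.6232 kW
eta_ith = (297 / 1027.6232) * 100 = 28.90%


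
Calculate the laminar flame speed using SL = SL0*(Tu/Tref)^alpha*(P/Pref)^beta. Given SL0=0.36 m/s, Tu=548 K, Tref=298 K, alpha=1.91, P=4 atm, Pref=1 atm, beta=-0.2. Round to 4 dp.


SL = SL0 * (Tu/Tref)^alpha * (P/Pref)^beta
T ratio = 548/298 = 1.83892617
(T ratio)^alpha = 1.83892617^1.91 = 3.201237
(P/Pref)^beta = 4^(-0.2) = 0.757858
SL = 0.36 * 3.201237 * 0.757858 = 0.8734 m/s


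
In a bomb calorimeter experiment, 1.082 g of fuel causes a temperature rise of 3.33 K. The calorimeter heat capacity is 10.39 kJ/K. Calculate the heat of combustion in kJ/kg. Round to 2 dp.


Hc = C_cal * delta_T / m_fuel
Q_released = 10.39 * 3.33 = 34.5987 kJ
m_fuel = 1.082 g = 1.082/1000 kg = 0.001082 kg
Hc = 34.5987 / 0.001082 = 31976.62 kJ/kg


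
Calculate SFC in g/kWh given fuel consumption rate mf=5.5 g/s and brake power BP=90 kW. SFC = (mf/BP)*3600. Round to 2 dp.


SFC = (mf / BP) * 3600
Rate = 5.5 / 90 = 0.061111 g/(s*kW)
SFC = 0.061111 * 3600 = 220.00 g/kWh


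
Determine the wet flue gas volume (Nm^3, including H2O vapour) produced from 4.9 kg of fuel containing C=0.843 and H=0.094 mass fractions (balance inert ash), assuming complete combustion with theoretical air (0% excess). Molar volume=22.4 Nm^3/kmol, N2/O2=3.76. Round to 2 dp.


Per kg fuel: CO2 = (C/12 kmol)*22.4 = (0.843/12)*22.4 = 1.57360 Nm^3
Per kg fuel: H2O = (H/2 kmol)*22.4 = (0.094/2)*22.4 = 1.05280 Nm^3
O2 needed per kg fuel = C/12 + H/4 = 0.843/12 + 0.094/4 = 0.09375000 kmol
Per kg fuel: N2 = O2*3.76*22.4 = 0.09375000*3.76*22.4 = 7.89600 Nm^3
Total per kg = 1.57360 + 1.05280 + 7.89600 = 10.52240 Nm^3
Total = 10.52240 * 4.9 = 51.56 Nm^3


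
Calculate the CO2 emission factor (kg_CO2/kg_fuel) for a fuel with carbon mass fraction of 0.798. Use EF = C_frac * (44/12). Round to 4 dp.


EF = C_frac * (M_CO2 / M_C)
EF = 0.798 * (44/12)
EF = 0.798 * 3.666667 = 2.9260 kg_CO2/kg_fuel


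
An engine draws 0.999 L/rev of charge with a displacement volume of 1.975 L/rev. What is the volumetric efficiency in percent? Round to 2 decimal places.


eta_v = (V_actual / V_disp) * 100
Ratio = 0.999 / 1.975 = 0.5058
eta_v = 0.5058 * 100 = 50.58%


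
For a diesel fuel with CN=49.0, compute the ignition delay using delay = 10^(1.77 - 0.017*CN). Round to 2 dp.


delay = 10^(1.77 - 0.017*CN)
Exponent = 1.77 - 0.017*49.0 = 0.9370
delay = 10^0.9370 = 8.65 ms


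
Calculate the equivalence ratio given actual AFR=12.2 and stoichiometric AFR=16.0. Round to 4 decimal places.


phi = AFR_stoich / AFR_actual
phi = 16.0 / 12.2 = 1.3115


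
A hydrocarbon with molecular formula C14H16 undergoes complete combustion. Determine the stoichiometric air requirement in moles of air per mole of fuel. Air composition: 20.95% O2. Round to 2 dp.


Balanced combustion: C14H16 + 18 O2 -> 14 CO2 + 8 H2O
O2 needed = C + H/4 = 14 + 16/4 = 18.00 moles
Air moles = O2 / 0.2095 = 18.00 / 0.2095 = 85.92 moles air


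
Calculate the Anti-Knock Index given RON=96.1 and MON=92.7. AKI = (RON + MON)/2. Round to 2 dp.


AKI = (RON + MON) / 2
AKI = (96.1 + 92.7) / 2
AKI = 188.8 / 2 = 94.40


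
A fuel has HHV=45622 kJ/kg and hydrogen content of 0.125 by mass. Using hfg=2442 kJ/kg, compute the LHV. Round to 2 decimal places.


LHV = HHV - hfg * 9 * H
Water correction = 2442 * 9 * 0.125 = 2747.250 kJ/kg
LHV = 45622 - 2747.250 = 42874.75 kJ/kg


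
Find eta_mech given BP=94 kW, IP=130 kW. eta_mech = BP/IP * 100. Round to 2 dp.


eta_mech = (BP / IP) * 100
Ratio = 94 / 130 = 0.7231
eta_mech = 0.7231 * 100 = 72.31%


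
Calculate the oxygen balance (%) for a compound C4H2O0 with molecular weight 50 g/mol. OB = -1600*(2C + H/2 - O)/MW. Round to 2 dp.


OB = -1600 * (2C + H/2 - O) / MW
Inner = 2*4 + 2/2 - 0 = 9.00
OB = -1600 * 9.00 / 50 = -288.00%


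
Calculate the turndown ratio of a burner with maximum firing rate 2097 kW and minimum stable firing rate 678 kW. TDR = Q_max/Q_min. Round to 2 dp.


TDR = Q_max / Q_min
TDR = 2097 / 678 = 3.09


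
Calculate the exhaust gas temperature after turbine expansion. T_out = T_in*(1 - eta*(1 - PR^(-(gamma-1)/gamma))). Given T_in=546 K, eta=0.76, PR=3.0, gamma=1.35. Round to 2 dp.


T_out = T_in * (1 - eta * (1 - PR^(-(gamma-1)/gamma)))
Exponent = -(1.35-1)/1.35 = -0.25925926
PR^exp = 3.0^(-0.25925926) = 0.75214556
Factor = 1 - 0.76*(1 - 0.75214556) = 0.81163063
T_out = 546 * 0.81163063 = 443.15 K


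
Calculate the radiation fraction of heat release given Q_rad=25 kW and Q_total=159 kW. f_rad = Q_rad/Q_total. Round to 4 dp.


f_rad = Q_rad / Q_total
f_rad = 25 / 159 = 0.1572


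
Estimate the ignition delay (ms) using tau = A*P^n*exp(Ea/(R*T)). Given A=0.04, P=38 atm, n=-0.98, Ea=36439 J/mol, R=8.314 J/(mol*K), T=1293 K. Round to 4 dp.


tau = A * P^n * exp(Ea/(R*T))
P^n = 38^(-0.98) = 0.02830167
Ea/(R*T) = 36439/(8.314*1293) = 3.389674
exp(Ea/(R*T)) = 29.656276
tau = 0.04 * 0.02830167 * 29.656276 = 0.0336 ms


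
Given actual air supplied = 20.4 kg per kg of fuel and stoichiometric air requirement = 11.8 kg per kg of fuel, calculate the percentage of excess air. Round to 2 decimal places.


Excess air = actual - stoichiometric = 20.4 - 11.8 = 8.60 kg/kg fuel
Excess air % = (excess / stoich) * 100 = (8.60 / 11.8) * 100 = 72.88%


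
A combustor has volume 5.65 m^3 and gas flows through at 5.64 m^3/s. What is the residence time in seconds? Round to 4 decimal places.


tau = V / Q_flow
tau = 5.65 / 5.64 = 1.0018 s


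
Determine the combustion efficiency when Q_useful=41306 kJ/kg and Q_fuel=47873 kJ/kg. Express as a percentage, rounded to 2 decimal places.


Efficiency = (Q_useful / Q_fuel) * 100
Efficiency = (41306 / 47873) * 100
Efficiency = 0.8628 * 100 = 86.28%


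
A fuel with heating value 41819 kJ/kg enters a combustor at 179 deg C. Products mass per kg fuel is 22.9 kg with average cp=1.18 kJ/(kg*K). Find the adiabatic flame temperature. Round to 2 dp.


T_ad = T_in + Hc / (m_p * cp)
Denominator = 22.9 * 1.18 = 27.0220
Temperature rise = 41819 / 27.0220 = 1547.59 K
T_ad = 179 + 1547.59 = 1726.59 deg C


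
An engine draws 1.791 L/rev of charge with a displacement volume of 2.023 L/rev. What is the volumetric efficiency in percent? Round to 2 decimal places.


eta_v = (V_actual / V_disp) * 100
Ratio = 1.791 / 2.023 = 0.8853
eta_v = 0.8853 * 100 = 88.53%


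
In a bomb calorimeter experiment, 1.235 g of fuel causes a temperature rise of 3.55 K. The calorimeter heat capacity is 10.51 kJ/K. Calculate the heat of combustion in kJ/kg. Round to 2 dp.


Hc = C_cal * delta_T / m_fuel
Q_released = 10.51 * 3.55 = 37.3105 kJ
m_fuel = 1.235 g = 1.235/1000 kg = 0.001235 kg
Hc = 37.3105 / 0.001235 = 30210.93 kJ/kg


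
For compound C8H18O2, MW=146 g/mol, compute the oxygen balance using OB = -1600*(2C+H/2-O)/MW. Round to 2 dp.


OB = -1600 * (2C + H/2 - O) / MW
Inner = 2*8 + 18/2 - 2 = 23.00
OB = -1600 * 23.00 / 146 = -252.05%


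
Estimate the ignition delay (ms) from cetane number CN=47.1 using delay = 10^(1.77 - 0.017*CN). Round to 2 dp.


delay = 10^(1.77 - 0.017*CN)
Exponent = 1.77 - 0.017*47.1 = 0.9693
delay = 10^0.9693 = 9.32 ms


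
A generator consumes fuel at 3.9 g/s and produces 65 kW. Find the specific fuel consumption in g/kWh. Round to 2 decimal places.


SFC = (mf / BP) * 3600
Rate = 3.9 / 65 = 0.060000 g/(s*kW)
SFC = 0.060000 * 3600 = 216.00 g/kWh


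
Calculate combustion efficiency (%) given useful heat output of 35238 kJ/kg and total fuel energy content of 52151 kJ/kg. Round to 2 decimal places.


Efficiency = (Q_useful / Q_fuel) * 100
Efficiency = (35238 / 52151) * 100
Efficiency = 0.6757 * 100 = 67.57%


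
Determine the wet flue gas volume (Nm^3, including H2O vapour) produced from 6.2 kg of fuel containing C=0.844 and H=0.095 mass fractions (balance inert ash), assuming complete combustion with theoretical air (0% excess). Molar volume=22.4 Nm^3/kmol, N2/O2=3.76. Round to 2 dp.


Per kg fuel: CO2 = (C/12 kmol)*22.4 = (0.844/12)*22.4 = 1.57547 Nm^3
Per kg fuel: H2O = (H/2 kmol)*22.4 = (0.095/2)*22.4 = 1.06400 Nm^3
O2 needed per kg fuel = C/12 + H/4 = 0.844/12 + 0.095/4 = 0.09408333 kmol
Per kg fuel: N2 = O2*3.76*22.4 = 0.09408333*3.76*22.4 = 7.92407 Nm^3
Total per kg = 1.57547 + 1.06400 + 7.92407 = 10.56354 Nm^3
Total = 10.56354 * 6.2 = 65.49 Nm^3


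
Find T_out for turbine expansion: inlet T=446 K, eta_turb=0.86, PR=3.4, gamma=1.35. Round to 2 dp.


T_out = T_in * (1 - eta * (1 - PR^(-(gamma-1)/gamma)))
Exponent = -(1.35-1)/1.35 = -0.25925926
PR^exp = 3.4^(-0.25925926) = 0.72813041
Factor = 1 - 0.86*(1 - 0.72813041) = 0.76619215
T_out = 446 * 0.76619215 = 341.72 K


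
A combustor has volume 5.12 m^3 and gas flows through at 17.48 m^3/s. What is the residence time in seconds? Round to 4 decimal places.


tau = V / Q_flow
tau = 5.12 / 17.48 = 0.2929 s


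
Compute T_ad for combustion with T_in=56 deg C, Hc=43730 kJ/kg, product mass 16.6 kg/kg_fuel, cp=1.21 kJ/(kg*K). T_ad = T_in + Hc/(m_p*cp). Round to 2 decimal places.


T_ad = T_in + Hc / (m_p * cp)
Denominator = 16.6 * 1.21 = 20.0860
Temperature rise = 43730 / 20.0860 = 2177.14 K
T_ad = 56 + 2177.14 = 2233.14 deg C


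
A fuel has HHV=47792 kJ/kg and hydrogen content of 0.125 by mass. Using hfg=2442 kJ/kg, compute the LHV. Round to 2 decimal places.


LHV = HHV - hfg * 9 * H
Water correction = 2442 * 9 * 0.125 = 2747.250 kJ/kg
LHV = 47792 - 2747.250 = 45044.75 kJ/kg


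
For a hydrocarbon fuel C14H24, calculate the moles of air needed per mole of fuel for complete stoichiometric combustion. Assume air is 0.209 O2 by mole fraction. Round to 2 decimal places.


Balanced combustion: C14H24 + 20 O2 -> 14 CO2 + 12 H2O
O2 needed = C + H/4 = 14 + 24/4 = 20.00 moles
Air moles = O2 / 0.209 = 20.00 / 0.209 = 95.69 moles air


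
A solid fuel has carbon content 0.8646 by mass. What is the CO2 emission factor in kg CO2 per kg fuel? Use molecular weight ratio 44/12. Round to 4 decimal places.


EF = C_frac * (M_CO2 / M_C)
EF = 0.8646 * (44/12)
EF = 0.8646 * 3.666667 = 3.1702 kg_CO2/kg_fuel


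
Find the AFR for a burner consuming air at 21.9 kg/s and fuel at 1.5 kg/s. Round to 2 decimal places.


AFR = m_air / m_fuel
AFR = 21.9 / 1.5 = 14.60


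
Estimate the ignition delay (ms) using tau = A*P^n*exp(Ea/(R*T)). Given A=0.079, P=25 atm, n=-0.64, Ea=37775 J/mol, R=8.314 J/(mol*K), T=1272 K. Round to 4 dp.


tau = A * P^n * exp(Ea/(R*T))
P^n = 25^(-0.64) = 0.12744371
Ea/(R*T) = 37775/(8.314*1272) = 3.571966
exp(Ea/(R*T)) = 35.586495
tau = 0.079 * 0.12744371 * 35.586495 = 0.3583 ms


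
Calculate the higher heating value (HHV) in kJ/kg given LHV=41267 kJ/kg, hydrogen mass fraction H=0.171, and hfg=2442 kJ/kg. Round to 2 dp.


HHV = LHV + hfg * 9 * H
Water addition = 2442 * 9 * 0.171 = 3758.238 kJ/kg
HHV = 41267 + 3758.238 = 45025.24 kJ/kg


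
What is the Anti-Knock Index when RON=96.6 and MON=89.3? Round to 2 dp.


AKI = (RON + MON) / 2
AKI = (96.6 + 89.3) / 2
AKI = 185.9 / 2 = 92.95


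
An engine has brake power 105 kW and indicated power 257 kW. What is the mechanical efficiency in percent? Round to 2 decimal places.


eta_mech = (BP / IP) * 100
Ratio = 105 / 257 = 0.4086
eta_mech = 0.4086 * 100 = 40.86%


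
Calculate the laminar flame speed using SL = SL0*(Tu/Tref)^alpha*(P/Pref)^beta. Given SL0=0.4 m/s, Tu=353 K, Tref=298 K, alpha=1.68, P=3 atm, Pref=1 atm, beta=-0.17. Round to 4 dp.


SL = SL0 * (Tu/Tref)^alpha * (P/Pref)^beta
T ratio = 353/298 = 1.18456376
(T ratio)^alpha = 1.18456376^1.68 = 1.329163
(P/Pref)^beta = 3^(-0.17) = 0.829639
SL = 0.4 * 1.329163 * 0.829639 = 0.4411 m/s


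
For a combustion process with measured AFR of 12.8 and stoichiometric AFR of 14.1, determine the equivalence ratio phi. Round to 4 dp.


phi = AFR_stoich / AFR_actual
phi = 14.1 / 12.8 = 1.1016


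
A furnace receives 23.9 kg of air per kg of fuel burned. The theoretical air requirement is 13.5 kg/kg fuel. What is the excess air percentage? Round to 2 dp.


Excess air = actual - stoichiometric = 23.9 - 13.5 = 10.40 kg/kg fuel
Excess air % = (excess / stoich) * 100 = (10.40 / 13.5) * 100 = 77.04%


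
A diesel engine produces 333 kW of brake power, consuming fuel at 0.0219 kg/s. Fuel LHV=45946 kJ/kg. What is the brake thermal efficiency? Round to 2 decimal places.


eta_BTE = (BP / (mf * LHV)) * 100
Denominator = 0.0219 * 45946 = 1006.2174 kW
eta_BTE = (333 / 1006.2174) * 100 = 33.09%


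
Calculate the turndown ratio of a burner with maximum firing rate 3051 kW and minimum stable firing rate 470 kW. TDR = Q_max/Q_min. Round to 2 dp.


TDR = Q_max / Q_min
TDR = 3051 / 470 = 6.49


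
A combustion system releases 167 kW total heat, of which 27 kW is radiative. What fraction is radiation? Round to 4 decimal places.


f_rad = Q_rad / Q_total
f_rad = 27 / 167 = 0.1617


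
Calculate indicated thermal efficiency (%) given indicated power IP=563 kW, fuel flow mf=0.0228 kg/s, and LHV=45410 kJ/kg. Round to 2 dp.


eta_ith = (IP / (mf * LHV)) * 100
Denominator = 0.0228 * 45410 = 1035.3480 kW
eta_ith = (563 / 1035.3480) * 100 = 54.38%


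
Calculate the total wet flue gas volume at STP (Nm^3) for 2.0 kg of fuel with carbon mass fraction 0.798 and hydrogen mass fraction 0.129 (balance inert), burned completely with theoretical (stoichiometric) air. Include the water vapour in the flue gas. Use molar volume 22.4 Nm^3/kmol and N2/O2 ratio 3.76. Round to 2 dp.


Per kg fuel: CO2 = (C/12 kmol)*22.4 = (0.798/12)*22.4 = 1.48960 Nm^3
Per kg fuel: H2O = (H/2 kmol)*22.4 = (0.129/2)*22.4 = 1.44480 Nm^3
O2 needed per kg fuel = C/12 + H/4 = 0.798/12 + 0.129/4 = 0.09875000 kmol
Per kg fuel: N2 = O2*3.76*22.4 = 0.09875000*3.76*22.4 = 8.31712 Nm^3
Total per kg = 1.48960 + 1.44480 + 8.31712 = 11.25152 Nm^3
Total = 11.25152 * 2.0 = 22.50 Nm^3


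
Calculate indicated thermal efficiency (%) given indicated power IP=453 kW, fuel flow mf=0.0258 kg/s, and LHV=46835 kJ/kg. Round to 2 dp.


eta_ith = (IP / (mf * LHV)) * 100
Denominator = 0.0258 * 46835 = 1208.3430 kW
eta_ith = (453 / 1208.3430) * 100 = 37.49%


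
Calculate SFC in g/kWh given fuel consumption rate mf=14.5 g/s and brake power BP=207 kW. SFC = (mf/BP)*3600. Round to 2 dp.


SFC = (mf / BP) * 3600
Rate = 14.5 / 207 = 0.070048 g/(s*kW)
SFC = 0.070048 * 3600 = 252.17 g/kWh


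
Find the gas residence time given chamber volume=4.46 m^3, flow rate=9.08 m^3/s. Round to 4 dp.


tau = V / Q_flow
tau = 4.46 / 9.08 = 0.4912 s


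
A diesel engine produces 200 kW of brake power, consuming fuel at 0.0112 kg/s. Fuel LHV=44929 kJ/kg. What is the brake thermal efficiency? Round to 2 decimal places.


eta_BTE = (BP / (mf * LHV)) * 100
Denominator = 0.0112 * 44929 = 503.2048 kW
eta_BTE = (200 / 503.2048) * 100 = 39.75%


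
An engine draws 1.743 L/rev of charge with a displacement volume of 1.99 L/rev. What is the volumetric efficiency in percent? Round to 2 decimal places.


eta_v = (V_actual / V_disp) * 100
Ratio = 1.743 / 1.99 = 0.8759
eta_v = 0.8759 * 100 = 87.59%


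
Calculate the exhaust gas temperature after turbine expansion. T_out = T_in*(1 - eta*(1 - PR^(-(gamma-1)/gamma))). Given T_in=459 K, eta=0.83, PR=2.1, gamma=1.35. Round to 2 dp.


T_out = T_in * (1 - eta * (1 - PR^(-(gamma-1)/gamma)))
Exponent = -(1.35-1)/1.35 = -0.25925926
PR^exp = 2.1^(-0.25925926) = 0.82501466
Factor = 1 - 0.83*(1 - 0.82501466) = 0.85476217
T_out = 459 * 0.85476217 = 392.34 K


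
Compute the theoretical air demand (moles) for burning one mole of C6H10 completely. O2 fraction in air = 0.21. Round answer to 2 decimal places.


Balanced combustion: C6H10 + 8.5 O2 -> 6 CO2 + 5 H2O
O2 needed = C + H/4 = 6 + 10/4 = 8.50 moles
Air moles = O2 / 0.21 = 8.50 / 0.21 = 40.48 moles air


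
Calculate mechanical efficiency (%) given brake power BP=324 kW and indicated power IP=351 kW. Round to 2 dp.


eta_mech = (BP / IP) * 100
Ratio = 324 / 351 = 0.9231
eta_mech = 0.9231 * 100 = 92.31%


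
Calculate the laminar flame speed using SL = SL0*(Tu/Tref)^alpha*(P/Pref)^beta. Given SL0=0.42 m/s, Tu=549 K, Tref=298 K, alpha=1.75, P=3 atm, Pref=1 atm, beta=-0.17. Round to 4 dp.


SL = SL0 * (Tu/Tref)^alpha * (P/Pref)^beta
T ratio = 549/298 = 1.84228188
(T ratio)^alpha = 1.84228188^1.75 = 2.913219
(P/Pref)^beta = 3^(-0.17) = 0.829639
SL = 0.42 * 2.913219 * 0.829639 = 1.0151 m/s


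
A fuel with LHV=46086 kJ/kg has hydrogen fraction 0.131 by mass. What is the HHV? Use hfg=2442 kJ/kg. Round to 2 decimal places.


HHV = LHV + hfg * 9 * H
Water addition = 2442 * 9 * 0.131 = 2879.118 kJ/kg
HHV = 46086 + 2879.118 = 48965.12 kJ/kg


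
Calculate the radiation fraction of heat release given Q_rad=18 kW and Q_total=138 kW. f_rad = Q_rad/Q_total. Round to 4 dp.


f_rad = Q_rad / Q_total
f_rad = 18 / 138 = 0.1304


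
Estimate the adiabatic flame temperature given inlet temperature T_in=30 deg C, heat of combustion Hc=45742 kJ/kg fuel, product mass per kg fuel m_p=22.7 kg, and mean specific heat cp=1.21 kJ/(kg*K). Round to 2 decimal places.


T_ad = T_in + Hc / (m_p * cp)
Denominator = 22.7 * 1.21 = 27.4670
Temperature rise = 45742 / 27.4670 = 1665.34 K
T_ad = 30 + 1665.34 = 1695.34 deg C


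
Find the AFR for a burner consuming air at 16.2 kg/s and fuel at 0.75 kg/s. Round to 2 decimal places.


AFR = m_air / m_fuel
AFR = 16.2 / 0.75 = 21.60


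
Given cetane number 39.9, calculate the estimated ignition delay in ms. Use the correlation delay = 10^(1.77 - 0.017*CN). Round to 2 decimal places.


delay = 10^(1.77 - 0.017*CN)
Exponent = 1.77 - 0.017*39.9 = 1.0917
delay = 10^1.0917 = 12.35 ms


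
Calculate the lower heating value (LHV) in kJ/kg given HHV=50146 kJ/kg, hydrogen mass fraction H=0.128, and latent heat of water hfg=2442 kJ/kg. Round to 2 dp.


LHV = HHV - hfg * 9 * H
Water correction = 2442 * 9 * 0.128 = 2813.184 kJ/kg
LHV = 50146 - 2813.184 = 47332.82 kJ/kg


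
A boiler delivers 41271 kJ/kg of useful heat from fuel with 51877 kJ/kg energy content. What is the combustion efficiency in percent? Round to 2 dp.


Efficiency = (Q_useful / Q_fuel) * 100
Efficiency = (41271 / 51877) * 100
Efficiency = 0.7956 * 100 = 79.56%


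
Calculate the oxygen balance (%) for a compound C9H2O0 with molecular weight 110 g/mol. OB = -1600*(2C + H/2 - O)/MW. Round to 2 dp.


OB = -1600 * (2C + H/2 - O) / MW
Inner = 2*9 + 2/2 - 0 = 19.00
OB = -1600 * 19.00 / 110 = -276.36%


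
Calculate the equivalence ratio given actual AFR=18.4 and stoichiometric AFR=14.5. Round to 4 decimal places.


phi = AFR_stoich / AFR_actual
phi = 14.5 / 18.4 = 0.7880


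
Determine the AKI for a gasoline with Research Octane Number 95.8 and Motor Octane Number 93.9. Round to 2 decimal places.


AKI = (RON + MON) / 2
AKI = (95.8 + 93.9) / 2
AKI = 189.7 / 2 = 94.85


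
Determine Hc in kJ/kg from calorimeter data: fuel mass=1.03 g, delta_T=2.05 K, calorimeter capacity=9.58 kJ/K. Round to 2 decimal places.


Hc = C_cal * delta_T / m_fuel
Q_released = 9.58 * 2.05 = 19.6390 kJ
m_fuel = 1.03 g = 1.03/1000 kg = 0.001030 kg
Hc = 19.6390 / 0.001030 = 19066.99 kJ/kg


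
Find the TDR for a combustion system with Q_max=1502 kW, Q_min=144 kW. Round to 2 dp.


TDR = Q_max / Q_min
TDR = 1502 / 144 = 10.43


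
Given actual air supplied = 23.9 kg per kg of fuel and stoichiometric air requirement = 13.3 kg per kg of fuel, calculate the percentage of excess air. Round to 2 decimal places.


Excess air = actual - stoichiometric = 23.9 - 13.3 = 10.60 kg/kg fuel
Excess air % = (excess / stoich) * 100 = (10.60 / 13.3) * 100 = 79.70%


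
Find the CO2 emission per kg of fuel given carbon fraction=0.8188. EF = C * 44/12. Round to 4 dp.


EF = C_frac * (M_CO2 / M_C)
EF = 0.8188 * (44/12)
EF = 0.8188 * 3.666667 = 3.0023 kg_CO2/kg_fuel


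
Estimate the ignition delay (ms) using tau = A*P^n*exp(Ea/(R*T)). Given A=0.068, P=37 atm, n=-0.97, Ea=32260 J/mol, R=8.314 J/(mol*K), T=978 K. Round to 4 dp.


tau = A * P^n * exp(Ea/(R*T))
P^n = 37^(-0.97) = 0.03011926
Ea/(R*T) = 32260/(8.314*978) = 3.967487
exp(Ea/(R*T)) = 52.851536
tau = 0.068 * 0.03011926 * 52.851536 = 0.1082 ms


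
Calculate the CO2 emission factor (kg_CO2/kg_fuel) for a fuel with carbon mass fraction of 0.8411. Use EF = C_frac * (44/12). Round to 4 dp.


EF = C_frac * (M_CO2 / M_C)
EF = 0.8411 * (44/12)
EF = 0.8411 * 3.666667 = 3.0840 kg_CO2/kg_fuel


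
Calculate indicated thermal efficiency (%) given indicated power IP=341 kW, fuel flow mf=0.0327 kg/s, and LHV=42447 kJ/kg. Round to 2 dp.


eta_ith = (IP / (mf * LHV)) * 100
Denominator = 0.0327 * 42447 = 1388.0169 kW
eta_ith = (341 / 1388.0169) * 100 = 24.57%


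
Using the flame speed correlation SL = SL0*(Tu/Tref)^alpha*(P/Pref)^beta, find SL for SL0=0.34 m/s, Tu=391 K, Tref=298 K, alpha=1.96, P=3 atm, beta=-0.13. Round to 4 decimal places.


SL = SL0 * (Tu/Tref)^alpha * (P/Pref)^beta
T ratio = 391/298 = 1.31208054
(T ratio)^alpha = 1.31208054^1.96 = 1.702953
(P/Pref)^beta = 3^(-0.13) = 0.866910
SL = 0.34 * 1.702953 * 0.866910 = 0.5019 m/s


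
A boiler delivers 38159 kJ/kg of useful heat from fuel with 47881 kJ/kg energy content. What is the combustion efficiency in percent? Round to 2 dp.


Efficiency = (Q_useful / Q_fuel) * 100
Efficiency = (38159 / 47881) * 100
Efficiency = 0.7970 * 100 = 79.70%


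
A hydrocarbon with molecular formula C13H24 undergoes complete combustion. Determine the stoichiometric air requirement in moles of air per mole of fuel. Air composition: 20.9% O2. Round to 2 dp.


Balanced combustion: C13H24 + 19 O2 -> 13 CO2 + 12 H2O
O2 needed = C + H/4 = 13 + 24/4 = 19.00 moles
Air moles = O2 / 0.209 = 19.00 / 0.209 = 90.91 moles air


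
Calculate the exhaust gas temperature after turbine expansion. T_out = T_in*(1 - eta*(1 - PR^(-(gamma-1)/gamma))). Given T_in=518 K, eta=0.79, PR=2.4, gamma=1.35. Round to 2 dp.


T_out = T_in * (1 - eta * (1 - PR^(-(gamma-1)/gamma)))
Exponent = -(1.35-1)/1.35 = -0.25925926
PR^exp = 2.4^(-0.25925926) = 0.79694200
Factor = 1 - 0.79*(1 - 0.79694200) = 0.83958418
T_out = 518 * 0.83958418 = 434.90 K


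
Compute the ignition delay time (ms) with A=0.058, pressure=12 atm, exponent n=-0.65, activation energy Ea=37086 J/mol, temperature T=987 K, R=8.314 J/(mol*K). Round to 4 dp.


tau = A * P^n * exp(Ea/(R*T))
P^n = 12^(-0.65) = 0.19885302
Ea/(R*T) = 37086/(8.314*987) = 4.519421
exp(Ea/(R*T)) = 91.782461
tau = 0.058 * 0.19885302 * 91.782461 = 1.0586 ms


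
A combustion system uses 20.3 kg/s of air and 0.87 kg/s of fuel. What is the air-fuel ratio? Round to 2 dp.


AFR = m_air / m_fuel
AFR = 20.3 / 0.87 = 23.33


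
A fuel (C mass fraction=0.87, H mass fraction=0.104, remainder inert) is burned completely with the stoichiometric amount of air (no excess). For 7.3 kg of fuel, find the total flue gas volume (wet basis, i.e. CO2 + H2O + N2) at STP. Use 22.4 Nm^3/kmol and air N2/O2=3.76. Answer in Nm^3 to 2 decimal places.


Per kg fuel: CO2 = (C/12 kmol)*22.4 = (0.87/12)*22.4 = 1.62400 Nm^3
Per kg fuel: H2O = (H/2 kmol)*22.4 = (0.104/2)*22.4 = 1.16480 Nm^3
O2 needed per kg fuel = C/12 + H/4 = 0.87/12 + 0.104/4 = 0.09850000 kmol
Per kg fuel: N2 = O2*3.76*22.4 = 0.09850000*3.76*22.4 = 8.29606 Nm^3
Total per kg = 1.62400 + 1.16480 + 8.29606 = 11.08486 Nm^3
Total = 11.08486 * 7.3 = 80.92 Nm^3


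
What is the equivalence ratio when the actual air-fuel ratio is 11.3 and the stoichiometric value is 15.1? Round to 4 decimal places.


phi = AFR_stoich / AFR_actual
phi = 15.1 / 11.3 = 1.3363


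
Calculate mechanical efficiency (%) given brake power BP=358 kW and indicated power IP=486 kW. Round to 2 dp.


eta_mech = (BP / IP) * 100
Ratio = 358 / 486 = 0.7366
eta_mech = 0.7366 * 100 = 73.66%


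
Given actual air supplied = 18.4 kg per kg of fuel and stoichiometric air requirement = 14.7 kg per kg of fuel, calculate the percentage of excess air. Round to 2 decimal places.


Excess air = actual - stoichiometric = 18.4 - 14.7 = 3.70 kg/kg fuel
Excess air % = (excess / stoich) * 100 = (3.70 / 14.7) * 100 = 25.17%


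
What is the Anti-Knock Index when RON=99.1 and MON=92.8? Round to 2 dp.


AKI = (RON + MON) / 2
AKI = (99.1 + 92.8) / 2
AKI = 191.9 / 2 = 95.95


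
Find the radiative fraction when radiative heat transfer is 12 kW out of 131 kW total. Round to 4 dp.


f_rad = Q_rad / Q_total
f_rad = 12 / 131 = 0.0916


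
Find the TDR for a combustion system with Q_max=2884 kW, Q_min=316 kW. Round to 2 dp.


TDR = Q_max / Q_min
TDR = 2884 / 316 = 9.13


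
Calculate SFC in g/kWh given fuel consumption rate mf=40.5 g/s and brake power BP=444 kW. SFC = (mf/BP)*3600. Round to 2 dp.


SFC = (mf / BP) * 3600
Rate = 40.5 / 444 = 0.091216 g/(s*kW)
SFC = 0.091216 * 3600 = 328.38 g/kWh


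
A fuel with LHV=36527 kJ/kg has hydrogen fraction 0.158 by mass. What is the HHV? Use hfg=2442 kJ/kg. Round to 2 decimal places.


HHV = LHV + hfg * 9 * H
Water addition = 2442 * 9 * 0.158 = 3472.524 kJ/kg
HHV = 36527 + 3472.524 = 39999.52 kJ/kg


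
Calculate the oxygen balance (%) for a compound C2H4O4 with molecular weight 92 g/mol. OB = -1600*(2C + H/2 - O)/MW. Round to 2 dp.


OB = -1600 * (2C + H/2 - O) / MW
Inner = 2*2 + 4/2 - 4 = 2.00
OB = -1600 * 2.00 / 92 = -34.78%


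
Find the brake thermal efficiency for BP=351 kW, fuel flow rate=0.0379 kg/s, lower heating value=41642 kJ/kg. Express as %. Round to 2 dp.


eta_BTE = (BP / (mf * LHV)) * 100
Denominator = 0.0379 * 41642 = 1578.2318 kW
eta_BTE = (351 / 1578.2318) * 100 = 22.24%


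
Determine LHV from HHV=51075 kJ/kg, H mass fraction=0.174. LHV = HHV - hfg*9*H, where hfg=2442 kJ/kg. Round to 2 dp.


LHV = HHV - hfg * 9 * H
Water correction = 2442 * 9 * 0.174 = 3824.172 kJ/kg
LHV = 51075 - 3824.172 = 47250.83 kJ/kg


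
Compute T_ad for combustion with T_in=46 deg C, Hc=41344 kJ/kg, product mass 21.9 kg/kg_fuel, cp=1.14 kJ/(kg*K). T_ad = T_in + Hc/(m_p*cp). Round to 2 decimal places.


T_ad = T_in + Hc / (m_p * cp)
Denominator = 21.9 * 1.14 = 24.9660
Temperature rise = 41344 / 24.9660 = 1656.01 K
T_ad = 46 + 1656.01 = 1702.01 deg C


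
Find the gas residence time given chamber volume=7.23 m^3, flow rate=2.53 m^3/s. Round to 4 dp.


tau = V / Q_flow
tau = 7.23 / 2.53 = 2.8577 s


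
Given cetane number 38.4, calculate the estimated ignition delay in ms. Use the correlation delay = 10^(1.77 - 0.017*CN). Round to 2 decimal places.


delay = 10^(1.77 - 0.017*CN)
Exponent = 1.77 - 0.017*38.4 = 1.1172
delay = 10^1.1172 = 13.10 ms


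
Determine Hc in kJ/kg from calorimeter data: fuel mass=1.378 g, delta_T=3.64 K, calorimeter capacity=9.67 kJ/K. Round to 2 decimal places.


Hc = C_cal * delta_T / m_fuel
Q_released = 9.67 * 3.64 = 35.1988 kJ
m_fuel = 1.378 g = 1.378/1000 kg = 0.001378 kg
Hc = 35.1988 / 0.001378 = 25543.40 kJ/kg


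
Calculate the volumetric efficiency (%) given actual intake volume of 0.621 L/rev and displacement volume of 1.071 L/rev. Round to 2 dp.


eta_v = (V_actual / V_disp) * 100
Ratio = 0.621 / 1.071 = 0.5798
eta_v = 0.5798 * 100 = 57.98%


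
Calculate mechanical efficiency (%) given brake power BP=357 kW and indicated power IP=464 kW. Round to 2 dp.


eta_mech = (BP / IP) * 100
Ratio = 357 / 464 = 0.7694
eta_mech = 0.7694 * 100 = 76.94%


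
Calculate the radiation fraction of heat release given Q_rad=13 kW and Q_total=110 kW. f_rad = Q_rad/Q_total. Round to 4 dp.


f_rad = Q_rad / Q_total
f_rad = 13 / 110 = 0.1182


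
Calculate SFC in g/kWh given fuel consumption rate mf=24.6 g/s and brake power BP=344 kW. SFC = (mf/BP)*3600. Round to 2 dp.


SFC = (mf / BP) * 3600
Rate = 24.6 / 344 = 0.071512 g/(s*kW)
SFC = 0.071512 * 3600 = 257.44 g/kWh


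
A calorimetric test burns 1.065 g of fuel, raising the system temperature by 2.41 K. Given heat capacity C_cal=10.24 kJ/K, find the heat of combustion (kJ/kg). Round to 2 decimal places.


Hc = C_cal * delta_T / m_fuel
Q_released = 10.24 * 2.41 = 24.6784 kJ
m_fuel = 1.065 g = 1.065/1000 kg = 0.001065 kg
Hc = 24.6784 / 0.001065 = 23172.21 kJ/kg


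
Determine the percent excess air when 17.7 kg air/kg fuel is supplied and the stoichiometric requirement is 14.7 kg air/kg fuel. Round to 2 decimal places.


Excess air = actual - stoichiometric = 17.7 - 14.7 = 3.00 kg/kg fuel
Excess air % = (excess / stoich) * 100 = (3.00 / 14.7) * 100 = 20.41%


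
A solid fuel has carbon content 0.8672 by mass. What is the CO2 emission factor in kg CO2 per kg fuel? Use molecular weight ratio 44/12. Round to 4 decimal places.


EF = C_frac * (M_CO2 / M_C)
EF = 0.8672 * (44/12)
EF = 0.8672 * 3.666667 = 3.1797 kg_CO2/kg_fuel


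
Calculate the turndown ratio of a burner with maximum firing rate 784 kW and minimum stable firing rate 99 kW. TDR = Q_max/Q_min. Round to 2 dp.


TDR = Q_max / Q_min
TDR = 784 / 99 = 7.92


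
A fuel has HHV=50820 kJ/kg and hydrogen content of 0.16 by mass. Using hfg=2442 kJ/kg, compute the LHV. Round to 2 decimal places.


LHV = HHV - hfg * 9 * H
Water correction = 2442 * 9 * 0.16 = 3516.480 kJ/kg
LHV = 50820 - 3516.480 = 47303.52 kJ/kg


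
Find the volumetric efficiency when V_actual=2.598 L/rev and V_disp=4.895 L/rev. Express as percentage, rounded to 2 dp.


eta_v = (V_actual / V_disp) * 100
Ratio = 2.598 / 4.895 = 0.5307
eta_v = 0.5307 * 100 = 53.07%


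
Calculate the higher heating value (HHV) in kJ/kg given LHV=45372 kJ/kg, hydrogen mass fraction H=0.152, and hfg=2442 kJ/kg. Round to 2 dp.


HHV = LHV + hfg * 9 * H
Water addition = 2442 * 9 * 0.152 = 3340.656 kJ/kg
HHV = 45372 + 3340.656 = 48712.66 kJ/kg


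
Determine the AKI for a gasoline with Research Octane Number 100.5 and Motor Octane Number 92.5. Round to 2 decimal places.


AKI = (RON + MON) / 2
AKI = (100.5 + 92.5) / 2
AKI = 193.0 / 2 = 96.50


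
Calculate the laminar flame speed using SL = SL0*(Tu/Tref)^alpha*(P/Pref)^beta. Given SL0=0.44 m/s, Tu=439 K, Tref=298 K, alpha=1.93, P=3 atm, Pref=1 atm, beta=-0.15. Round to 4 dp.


SL = SL0 * (Tu/Tref)^alpha * (P/Pref)^beta
T ratio = 439/298 = 1.47315436
(T ratio)^alpha = 1.47315436^1.93 = 2.112123
(P/Pref)^beta = 3^(-0.15) = 0.848070
SL = 0.44 * 2.112123 * 0.848070 = 0.7881 m/s


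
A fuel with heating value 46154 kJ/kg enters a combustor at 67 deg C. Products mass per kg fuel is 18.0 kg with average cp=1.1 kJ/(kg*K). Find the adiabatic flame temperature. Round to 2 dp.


T_ad = T_in + Hc / (m_p * cp)
Denominator = 18.0 * 1.1 = 19.8000
Temperature rise = 46154 / 19.8000 = 2331.01 K
T_ad = 67 + 2331.01 = 2398.01 deg C


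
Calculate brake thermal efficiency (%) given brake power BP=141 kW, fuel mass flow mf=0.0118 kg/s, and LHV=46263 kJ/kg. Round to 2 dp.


eta_BTE = (BP / (mf * LHV)) * 100
Denominator = 0.0118 * 46263 = 545.9034 kW
eta_BTE = (141 / 545.9034) * 100 = 25.83%


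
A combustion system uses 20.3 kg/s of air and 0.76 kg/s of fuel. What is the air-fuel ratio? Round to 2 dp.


AFR = m_air / m_fuel
AFR = 20.3 / 0.76 = 26.71


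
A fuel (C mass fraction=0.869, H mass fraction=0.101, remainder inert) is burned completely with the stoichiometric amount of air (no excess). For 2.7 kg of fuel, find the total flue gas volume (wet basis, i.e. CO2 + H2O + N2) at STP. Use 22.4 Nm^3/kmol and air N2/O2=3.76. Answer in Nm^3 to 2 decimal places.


Per kg fuel: CO2 = (C/12 kmol)*22.4 = (0.869/12)*22.4 = 1.62213 Nm^3
Per kg fuel: H2O = (H/2 kmol)*22.4 = (0.101/2)*22.4 = 1.13120 Nm^3
O2 needed per kg fuel = C/12 + H/4 = 0.869/12 + 0.101/4 = 0.09766667 kmol
Per kg fuel: N2 = O2*3.76*22.4 = 0.09766667*3.76*22.4 = 8.22588 Nm^3
Total per kg = 1.62213 + 1.13120 + 8.22588 = 10.97921 Nm^3
Total = 10.97921 * 2.7 = 29.64 Nm^3


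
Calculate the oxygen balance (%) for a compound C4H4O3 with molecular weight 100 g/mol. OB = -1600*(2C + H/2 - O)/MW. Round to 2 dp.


OB = -1600 * (2C + H/2 - O) / MW
Inner = 2*4 + 4/2 - 3 = 7.00
OB = -1600 * 7.00 / 100 = -112.00%


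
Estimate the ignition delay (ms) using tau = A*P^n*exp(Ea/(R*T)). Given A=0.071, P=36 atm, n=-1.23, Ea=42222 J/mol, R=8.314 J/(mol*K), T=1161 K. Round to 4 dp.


tau = A * P^n * exp(Ea/(R*T))
P^n = 36^(-1.23) = 0.01218282
Ea/(R*T) = 42222/(8.314*1161) = 4.374179
exp(Ea/(R*T)) = 79.374654
tau = 0.071 * 0.01218282 * 79.374654 = 0.0687 ms
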